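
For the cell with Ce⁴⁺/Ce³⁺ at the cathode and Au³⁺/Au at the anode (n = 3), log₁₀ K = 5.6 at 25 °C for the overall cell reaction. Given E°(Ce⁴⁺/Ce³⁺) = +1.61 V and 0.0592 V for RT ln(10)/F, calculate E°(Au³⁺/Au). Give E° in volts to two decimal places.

+1.50 V

E°cell = (0.0592/n)·log K = (0.0592/3)(5.6) = +0.111 V.
Since Ce⁴⁺/Ce³⁺ is the cathode and Au³⁺/Au the anode, E°cell = E°(Ce⁴⁺/Ce³⁺) − E°(Au³⁺/Au).
So E°(Au³⁺/Au) = E°(Ce⁴⁺/Ce³⁺) − E°cell = (+1.61) − (+0.111) = +1.50 V.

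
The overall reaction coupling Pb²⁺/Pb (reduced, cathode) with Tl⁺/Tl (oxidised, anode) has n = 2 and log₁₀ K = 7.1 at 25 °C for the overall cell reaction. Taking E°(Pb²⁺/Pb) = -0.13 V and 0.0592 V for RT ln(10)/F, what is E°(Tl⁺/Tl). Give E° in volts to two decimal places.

-0.34 V

E°cell = (0.0592/n)·log K = (0.0592/2)(7.1) = +0.210 V.
Since Pb²⁺/Pb is the cathode and Tl⁺/Tl the anode, E°cell = E°(Pb²⁺/Pb) − E°(Tl⁺/Tl).
So E°(Tl⁺/Tl) = E°(Pb²⁺/Pb) − E°cell = (-0.13) − (+0.210) = -0.34 V.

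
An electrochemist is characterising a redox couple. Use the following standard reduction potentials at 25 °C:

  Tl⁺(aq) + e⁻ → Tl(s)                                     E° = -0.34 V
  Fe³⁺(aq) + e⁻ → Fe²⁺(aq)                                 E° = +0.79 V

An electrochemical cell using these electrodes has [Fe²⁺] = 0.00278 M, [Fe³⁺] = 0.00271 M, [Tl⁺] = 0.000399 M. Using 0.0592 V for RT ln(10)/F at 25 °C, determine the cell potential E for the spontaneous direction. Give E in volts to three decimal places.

Fe³⁺/Fe²⁺ is the cathode (higher E°), Tl⁺/Tl the anode: E°cell = +0.79 − (-0.34) = +1.13 V, n = 1.
Overall: Fe³⁺(aq) + Tl(s) → Fe²⁺(aq) + Tl⁺(aq)
Q = [Fe²⁺]·[Tl⁺] / ([Fe³⁺]); log Q = -3.388.
E = E° − (0.0592/n) log Q = +1.13 − (0.0592/1)(-3.388) = +1.331 V.

+1.331 V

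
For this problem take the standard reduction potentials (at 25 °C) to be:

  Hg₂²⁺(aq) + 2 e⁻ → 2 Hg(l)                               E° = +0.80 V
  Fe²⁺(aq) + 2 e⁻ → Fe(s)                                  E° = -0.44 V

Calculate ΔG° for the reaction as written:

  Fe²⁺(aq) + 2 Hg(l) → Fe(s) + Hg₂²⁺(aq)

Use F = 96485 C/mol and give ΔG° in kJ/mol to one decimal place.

+239.3 kJ/mol

As written, Fe²⁺/Fe is reduced (cathode) and Hg₂²⁺/Hg is oxidised (anode), so E°cell = (-0.44) − (+0.80) = -1.24 V.
Balancing electrons gives n = 2.
ΔG° = −nFE° = −(2)(96485)(-1.24) = 239,283 J = +239.3 kJ/mol.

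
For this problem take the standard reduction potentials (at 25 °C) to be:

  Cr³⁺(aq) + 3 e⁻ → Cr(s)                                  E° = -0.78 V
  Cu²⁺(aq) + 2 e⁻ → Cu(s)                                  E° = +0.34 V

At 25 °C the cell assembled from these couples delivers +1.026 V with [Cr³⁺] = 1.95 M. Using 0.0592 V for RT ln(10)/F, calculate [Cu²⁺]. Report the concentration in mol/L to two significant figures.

0.0010 M

Cu²⁺/Cu is the cathode, Cr³⁺/Cr the anode: E°cell = +1.12 V, n = 6.
Overall reaction: 3 Cu²⁺(aq) + 2 Cr(s) → 3 Cu(s) + 2 Cr³⁺(aq); Q = [Cr³⁺]^2/[Cu²⁺]^3.
From E = E° − (0.0592/n) log Q: log Q = (E° − E)·n/0.0592 = (+1.12 − (+1.026))·6/0.0592 = 9.5270.
So 3·log[Cu²⁺] = 2·log(1.95) − log Q = 0.5801 − (9.5270) = -8.9469; log[Cu²⁺] = -8.9469 / 3 = -2.9823; [Cu²⁺] = 10^(-2.9823) ≈ 0.0010 M.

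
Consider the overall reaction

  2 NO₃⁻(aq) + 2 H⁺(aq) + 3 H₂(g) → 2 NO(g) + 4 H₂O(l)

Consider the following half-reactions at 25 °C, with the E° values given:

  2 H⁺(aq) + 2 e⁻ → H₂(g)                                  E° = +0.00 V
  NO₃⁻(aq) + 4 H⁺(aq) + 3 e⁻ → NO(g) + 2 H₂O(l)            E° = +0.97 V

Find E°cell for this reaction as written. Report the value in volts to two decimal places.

The NO₃⁻/NO couple has the higher reduction potential, so it is the cathode; H⁺/H₂ is oxidised at the anode.
E°cell = E°(cathode) − E°(anode) = (+0.97) − (+0.00) = +0.97 V.

+0.97 V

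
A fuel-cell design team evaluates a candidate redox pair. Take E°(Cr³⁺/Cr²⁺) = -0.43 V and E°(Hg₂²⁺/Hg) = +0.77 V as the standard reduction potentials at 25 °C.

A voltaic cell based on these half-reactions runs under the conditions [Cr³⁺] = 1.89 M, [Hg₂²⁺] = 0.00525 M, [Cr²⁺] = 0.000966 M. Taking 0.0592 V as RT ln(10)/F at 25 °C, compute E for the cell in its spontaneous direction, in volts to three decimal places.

Hg₂²⁺/Hg is the cathode (higher E°), Cr³⁺/Cr²⁺ the anode: E°cell = +0.77 − (-0.43) = +1.20 V, n = 2.
Overall: Hg₂²⁺(aq) + 2 Cr²⁺(aq) → 2 Hg(l) + 2 Cr³⁺(aq)
Q = [Cr³⁺]^2 / ([Hg₂²⁺]·[Cr²⁺]^2); log Q = 8.863.
E = E° − (0.0592/n) log Q = +1.20 − (0.0592/2)(8.863) = +0.938 V.

+0.938 V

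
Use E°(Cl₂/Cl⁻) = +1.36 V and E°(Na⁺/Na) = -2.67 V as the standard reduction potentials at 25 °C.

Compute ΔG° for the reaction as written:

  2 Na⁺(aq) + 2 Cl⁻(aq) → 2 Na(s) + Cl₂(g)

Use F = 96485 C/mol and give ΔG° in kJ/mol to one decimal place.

As written, Na⁺/Na is reduced (cathode) and Cl₂/Cl⁻ is oxidised (anode), so E°cell = (-2.67) − (+1.36) = -4.03 V.
Balancing electrons gives n = 2.
ΔG° = −nFE° = −(2)(96485)(-4.03) = 777,669 J = +777.7 kJ/mol.

+777.7 kJ/mol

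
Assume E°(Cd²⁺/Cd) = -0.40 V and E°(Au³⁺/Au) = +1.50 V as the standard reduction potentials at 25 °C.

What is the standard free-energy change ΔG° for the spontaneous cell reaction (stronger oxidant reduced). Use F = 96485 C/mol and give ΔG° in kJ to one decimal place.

Au³⁺/Au (E° = +1.50 V) is the cathode; Cd²⁺/Cd (E° = -0.40 V) is the anode, so E°cell = +1.90 V.
Balancing electrons gives n = 6 (lcm of 3 and 2).
ΔG° = −nFE° = −(6)(96485)(+1.90) = -1,099,929 J = -1099.9 kJ.

-1099.9 kJ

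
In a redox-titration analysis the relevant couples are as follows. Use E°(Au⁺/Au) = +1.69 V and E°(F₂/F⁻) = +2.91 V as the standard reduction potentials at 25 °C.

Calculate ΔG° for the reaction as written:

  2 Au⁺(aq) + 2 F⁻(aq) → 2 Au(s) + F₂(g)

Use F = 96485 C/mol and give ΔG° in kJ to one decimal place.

+235.4 kJ

As written, Au⁺/Au is reduced (cathode) and F₂/F⁻ is oxidised (anode), so E°cell = (+1.69) − (+2.91) = -1.22 V.
Balancing electrons gives n = 2.
ΔG° = −nFE° = −(2)(96485)(-1.22) = 235,423 J = +235.4 kJ.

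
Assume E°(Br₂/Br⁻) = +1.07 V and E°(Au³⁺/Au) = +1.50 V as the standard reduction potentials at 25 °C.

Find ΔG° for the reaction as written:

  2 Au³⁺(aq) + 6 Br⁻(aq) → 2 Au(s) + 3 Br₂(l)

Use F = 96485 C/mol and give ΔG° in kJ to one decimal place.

-248.9 kJ

As written, Au³⁺/Au is reduced (cathode) and Br₂/Br⁻ is oxidised (anode), so E°cell = (+1.50) − (+1.07) = +0.43 V.
Balancing electrons gives n = 6.
ΔG° = −nFE° = −(6)(96485)(+0.43) = -248,931 J = -248.9 kJ.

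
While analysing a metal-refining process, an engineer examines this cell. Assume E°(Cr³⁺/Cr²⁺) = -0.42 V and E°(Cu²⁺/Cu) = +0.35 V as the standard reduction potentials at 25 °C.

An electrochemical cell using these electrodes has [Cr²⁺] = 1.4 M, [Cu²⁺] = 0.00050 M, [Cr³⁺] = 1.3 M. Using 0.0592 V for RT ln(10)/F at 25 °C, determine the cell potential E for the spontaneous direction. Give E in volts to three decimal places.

+0.674 V

Cu²⁺/Cu is the cathode (higher E°), Cr³⁺/Cr²⁺ the anode: E°cell = +0.35 − (-0.42) = +0.77 V, n = 2.
Overall: Cu²⁺(aq) + 2 Cr²⁺(aq) → Cu(s) + 2 Cr³⁺(aq)
Q = [Cr³⁺]^2 / ([Cu²⁺]·[Cr²⁺]^2); log Q = 3.237.
E = E° − (0.0592/n) log Q = +0.77 − (0.0592/2)(3.237) = +0.674 V.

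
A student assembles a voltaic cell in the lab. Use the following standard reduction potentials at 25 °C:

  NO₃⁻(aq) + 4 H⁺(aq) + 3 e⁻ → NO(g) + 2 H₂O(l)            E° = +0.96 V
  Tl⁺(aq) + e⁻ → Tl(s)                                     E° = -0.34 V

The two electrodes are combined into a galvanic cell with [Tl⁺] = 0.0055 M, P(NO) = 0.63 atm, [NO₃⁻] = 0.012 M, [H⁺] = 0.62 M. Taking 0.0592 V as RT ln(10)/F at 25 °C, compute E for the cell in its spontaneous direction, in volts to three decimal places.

+1.383 V

NO₃⁻/NO is the cathode (higher E°), Tl⁺/Tl the anode: E°cell = +0.96 − (-0.34) = +1.30 V, n = 3.
Overall: NO₃⁻(aq) + 4 H⁺(aq) + 3 Tl(s) → NO(g) + 2 H₂O(l) + 3 Tl⁺(aq)
Q = P(NO)·[Tl⁺]^3 / ([NO₃⁻]·[H⁺]^4); log Q = -4.228.
E = E° − (0.0592/n) log Q = +1.30 − (0.0592/3)(-4.228) = +1.383 V.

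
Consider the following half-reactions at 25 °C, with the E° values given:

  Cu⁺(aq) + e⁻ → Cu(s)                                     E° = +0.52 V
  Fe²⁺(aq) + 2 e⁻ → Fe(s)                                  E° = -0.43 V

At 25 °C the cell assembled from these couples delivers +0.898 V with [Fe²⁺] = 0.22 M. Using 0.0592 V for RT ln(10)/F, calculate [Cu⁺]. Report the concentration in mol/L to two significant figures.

Cu⁺/Cu is the cathode, Fe²⁺/Fe the anode: E°cell = +0.95 V, n = 2.
Overall reaction: 2 Cu⁺(aq) + Fe(s) → 2 Cu(s) + Fe²⁺(aq); Q = [Fe²⁺]^1/[Cu⁺]^2.
From E = E° − (0.0592/n) log Q: log Q = (E° − E)·n/0.0592 = (+0.95 − (+0.898))·2/0.0592 = 1.7568.
So 2·log[Cu⁺] = 1·log(0.22) − log Q = -0.6576 − (1.7568) = -2.4144; log[Cu⁺] = -2.4144 / 2 = -1.2072; [Cu⁺] = 10^(-1.2072) ≈ 0.062 M.

0.062 M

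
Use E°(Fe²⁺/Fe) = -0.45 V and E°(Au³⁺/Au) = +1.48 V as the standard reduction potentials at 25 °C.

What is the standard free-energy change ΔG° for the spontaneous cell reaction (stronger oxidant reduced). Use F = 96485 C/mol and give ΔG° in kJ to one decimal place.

-1117.3 kJ

Au³⁺/Au (E° = +1.48 V) is the cathode; Fe²⁺/Fe (E° = -0.45 V) is the anode, so E°cell = +1.93 V.
Balancing electrons gives n = 6 (lcm of 3 and 2).
ΔG° = −nFE° = −(6)(96485)(+1.93) = -1,117,296 J = -1117.3 kJ.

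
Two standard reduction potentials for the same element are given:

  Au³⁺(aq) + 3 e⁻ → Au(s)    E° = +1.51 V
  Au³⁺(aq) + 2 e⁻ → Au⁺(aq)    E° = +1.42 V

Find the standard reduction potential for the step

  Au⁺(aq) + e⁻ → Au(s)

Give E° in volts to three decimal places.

Sequential free energies add, so n₃E°₃ = n₁E°₁ + n₂E°₂.
With n₃ = 3, and the known step contributing 2×(+1.42) V, the unknown satisfies 1·E° = 3×(+1.51) − 2×(+1.42) = +1.690.
E° = +1.690 / 1 = +1.690 V.

+1.690 V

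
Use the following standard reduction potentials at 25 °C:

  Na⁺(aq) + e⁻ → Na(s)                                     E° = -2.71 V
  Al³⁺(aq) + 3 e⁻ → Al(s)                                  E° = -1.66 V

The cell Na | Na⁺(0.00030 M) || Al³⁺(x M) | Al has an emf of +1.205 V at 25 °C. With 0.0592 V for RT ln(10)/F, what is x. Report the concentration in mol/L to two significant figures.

Al³⁺/Al is the cathode, Na⁺/Na the anode: E°cell = +1.05 V, n = 3.
Overall reaction: Al³⁺(aq) + 3 Na(s) → Al(s) + 3 Na⁺(aq); Q = [Na⁺]^3/[Al³⁺]^1.
From E = E° − (0.0592/n) log Q: log Q = (E° − E)·n/0.0592 = (+1.05 − (+1.205))·3/0.0592 = -7.8547.
So 1·log[Al³⁺] = 3·log(0.0003) − log Q = -10.5686 − (-7.8547) = -2.7139; [Al³⁺] = 10^(-2.7139) ≈ 0.0019 M.

0.0019 M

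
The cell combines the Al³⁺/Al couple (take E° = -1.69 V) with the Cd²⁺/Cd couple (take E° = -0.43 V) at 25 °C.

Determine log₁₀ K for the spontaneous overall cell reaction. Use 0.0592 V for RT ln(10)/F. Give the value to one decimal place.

Cathode: Cd²⁺/Cd; anode: Al³⁺/Al. E°cell = +1.26 V, n = 6.
log K = nE°cell / 0.0592 = (6)(+1.26) / 0.0592 = 127.7.

127.7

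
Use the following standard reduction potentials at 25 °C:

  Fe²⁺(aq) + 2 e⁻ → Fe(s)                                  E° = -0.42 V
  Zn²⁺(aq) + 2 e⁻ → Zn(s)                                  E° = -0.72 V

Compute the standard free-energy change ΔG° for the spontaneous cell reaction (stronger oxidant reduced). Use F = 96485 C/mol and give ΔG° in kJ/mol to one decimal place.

-57.9 kJ/mol

Fe²⁺/Fe (E° = -0.42 V) is the cathode; Zn²⁺/Zn (E° = -0.72 V) is the anode, so E°cell = +0.30 V.
Balancing electrons gives n = 2 (lcm of 2 and 2).
ΔG° = −nFE° = −(2)(96485)(+0.30) = -57,891 J = -57.9 kJ/mol.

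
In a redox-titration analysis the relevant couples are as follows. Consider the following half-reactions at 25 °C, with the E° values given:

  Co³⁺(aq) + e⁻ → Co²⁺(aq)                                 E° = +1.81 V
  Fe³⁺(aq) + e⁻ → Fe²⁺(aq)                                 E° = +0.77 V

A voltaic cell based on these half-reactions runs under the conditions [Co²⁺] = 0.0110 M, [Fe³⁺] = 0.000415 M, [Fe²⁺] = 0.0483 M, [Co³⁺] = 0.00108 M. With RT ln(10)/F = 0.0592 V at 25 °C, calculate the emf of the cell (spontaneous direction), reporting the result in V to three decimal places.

Co³⁺/Co²⁺ is the cathode (higher E°), Fe³⁺/Fe²⁺ the anode: E°cell = +1.81 − (+0.77) = +1.04 V, n = 1.
Overall: Co³⁺(aq) + Fe²⁺(aq) → Co²⁺(aq) + Fe³⁺(aq)
Q = [Co²⁺]·[Fe³⁺] / ([Co³⁺]·[Fe²⁺]); log Q = -1.058.
E = E° − (0.0592/n) log Q = +1.04 − (0.0592/1)(-1.058) = +1.103 V.

+1.103 V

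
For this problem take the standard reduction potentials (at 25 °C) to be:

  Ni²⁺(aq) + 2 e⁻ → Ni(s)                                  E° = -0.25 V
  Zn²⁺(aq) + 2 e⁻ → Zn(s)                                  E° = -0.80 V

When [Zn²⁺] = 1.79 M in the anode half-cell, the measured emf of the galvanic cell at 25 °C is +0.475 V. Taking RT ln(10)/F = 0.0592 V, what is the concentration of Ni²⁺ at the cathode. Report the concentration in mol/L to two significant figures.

0.0052 M

Ni²⁺/Ni is the cathode, Zn²⁺/Zn the anode: E°cell = +0.55 V, n = 2.
Overall reaction: Ni²⁺(aq) + Zn(s) → Ni(s) + Zn²⁺(aq); Q = [Zn²⁺]^1/[Ni²⁺]^1.
From E = E° − (0.0592/n) log Q: log Q = (E° − E)·n/0.0592 = (+0.55 − (+0.475))·2/0.0592 = 2.5338.
So 1·log[Ni²⁺] = 1·log(1.79) − log Q = 0.2529 − (2.5338) = -2.2809; [Ni²⁺] = 10^(-2.2809) ≈ 0.0052 M.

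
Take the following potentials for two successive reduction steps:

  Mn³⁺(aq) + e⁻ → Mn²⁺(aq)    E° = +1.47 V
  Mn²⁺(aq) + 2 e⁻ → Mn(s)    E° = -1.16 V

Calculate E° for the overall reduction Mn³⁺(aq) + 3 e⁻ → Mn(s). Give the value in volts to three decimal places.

-0.283 V

Since ΔG° = −nFE° is additive over sequential reductions, n₃E°₃ = n₁E°₁ + n₂E°₂.
E°₃ = (1×+1.47 + 2×-1.16) / 3 = (-0.850) / 3 = -0.283 V.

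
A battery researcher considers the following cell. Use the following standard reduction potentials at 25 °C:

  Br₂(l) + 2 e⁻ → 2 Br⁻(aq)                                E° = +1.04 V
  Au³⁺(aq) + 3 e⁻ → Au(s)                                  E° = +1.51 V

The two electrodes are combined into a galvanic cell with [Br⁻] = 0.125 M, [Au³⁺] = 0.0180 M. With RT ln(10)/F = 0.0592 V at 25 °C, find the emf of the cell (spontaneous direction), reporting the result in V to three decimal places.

+0.382 V

Au³⁺/Au is the cathode (higher E°), Br₂/Br⁻ the anode: E°cell = +1.51 − (+1.04) = +0.47 V, n = 6.
Overall: 2 Au³⁺(aq) + 6 Br⁻(aq) → 2 Au(s) + 3 Br₂(l)
Q = 1 / ([Au³⁺]^2·[Br⁻]^6); log Q = 8.908.
E = E° − (0.0592/n) log Q = +0.47 − (0.0592/6)(8.908) = +0.382 V.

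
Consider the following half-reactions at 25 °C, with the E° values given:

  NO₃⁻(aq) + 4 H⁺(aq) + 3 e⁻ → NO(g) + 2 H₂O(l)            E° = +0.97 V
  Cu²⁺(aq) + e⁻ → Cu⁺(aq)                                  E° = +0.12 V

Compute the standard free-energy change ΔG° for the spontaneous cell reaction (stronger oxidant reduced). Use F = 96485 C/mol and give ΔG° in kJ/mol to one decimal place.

NO₃⁻/NO (E° = +0.97 V) is the cathode; Cu²⁺/Cu⁺ (E° = +0.12 V) is the anode, so E°cell = +0.85 V.
Balancing electrons gives n = 3 (lcm of 3 and 1).
ΔG° = −nFE° = −(3)(96485)(+0.85) = -246,037 J = -246.0 kJ/mol.

-246.0 kJ/mol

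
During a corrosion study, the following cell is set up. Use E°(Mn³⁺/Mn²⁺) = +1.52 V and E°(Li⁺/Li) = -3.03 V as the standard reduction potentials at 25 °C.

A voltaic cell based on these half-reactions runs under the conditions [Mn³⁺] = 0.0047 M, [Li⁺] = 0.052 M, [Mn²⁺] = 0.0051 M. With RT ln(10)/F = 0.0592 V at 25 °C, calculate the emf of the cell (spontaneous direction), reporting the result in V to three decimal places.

Mn³⁺/Mn²⁺ is the cathode (higher E°), Li⁺/Li the anode: E°cell = +1.52 − (-3.03) = +4.55 V, n = 1.
Overall: Mn³⁺(aq) + Li(s) → Mn²⁺(aq) + Li⁺(aq)
Q = [Mn²⁺]·[Li⁺] / ([Mn³⁺]); log Q = -1.249.
E = E° − (0.0592/n) log Q = +4.55 − (0.0592/1)(-1.249) = +4.624 V.

+4.624 V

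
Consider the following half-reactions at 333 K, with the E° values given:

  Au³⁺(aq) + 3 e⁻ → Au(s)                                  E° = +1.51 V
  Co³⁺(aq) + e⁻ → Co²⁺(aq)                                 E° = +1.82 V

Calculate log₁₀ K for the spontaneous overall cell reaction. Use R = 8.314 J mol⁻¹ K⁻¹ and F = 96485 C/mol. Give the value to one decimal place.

Cathode: Co³⁺/Co²⁺; anode: Au³⁺/Au. E°cell = (+1.82) − (+1.51) = +0.31 V, with n = 3.
ΔG° = −nFE° = −RT ln K, so ln K = nFE°/(RT) = (3)(96485)(+0.31) / ((8.314)(333)) = 32.411.
log₁₀ K = 32.411 / ln 10 = 14.1.

14.1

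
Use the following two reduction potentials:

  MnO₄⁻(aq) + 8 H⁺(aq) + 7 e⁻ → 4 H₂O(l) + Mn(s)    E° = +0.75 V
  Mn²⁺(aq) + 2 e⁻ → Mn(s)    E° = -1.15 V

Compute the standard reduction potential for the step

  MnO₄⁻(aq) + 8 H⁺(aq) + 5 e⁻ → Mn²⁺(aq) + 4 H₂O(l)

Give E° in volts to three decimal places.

+1.510 V

Sequential free energies add, so n₃E°₃ = n₁E°₁ + n₂E°₂.
With n₃ = 7, and the known step contributing 2×(-1.15) V, the unknown satisfies 5·E° = 7×(+0.75) − 2×(-1.15) = +7.550.
E° = +7.550 / 5 = +1.510 V.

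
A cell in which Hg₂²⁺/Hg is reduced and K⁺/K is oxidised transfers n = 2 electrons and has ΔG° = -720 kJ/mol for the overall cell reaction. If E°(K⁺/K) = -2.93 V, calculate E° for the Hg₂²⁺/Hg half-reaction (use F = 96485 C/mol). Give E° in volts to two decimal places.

E°cell = −ΔG°/(nF) = −(-720×10³)/((2)(96485)) = +3.731 V.
Since Hg₂²⁺/Hg is the cathode and K⁺/K the anode, E°cell = E°(Hg₂²⁺/Hg) − E°(K⁺/K).
So E°(Hg₂²⁺/Hg) = E°cell + E°(K⁺/K) = +3.731 + (-2.93) = +0.80 V.

+0.80 V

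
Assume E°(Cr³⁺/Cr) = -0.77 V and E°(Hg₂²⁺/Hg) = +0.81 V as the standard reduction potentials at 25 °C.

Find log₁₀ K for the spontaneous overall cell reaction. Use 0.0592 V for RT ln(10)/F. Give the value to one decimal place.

160.1

Cathode: Hg₂²⁺/Hg; anode: Cr³⁺/Cr. E°cell = +1.58 V, n = 6.
log K = nE°cell / 0.0592 = (6)(+1.58) / 0.0592 = 160.1.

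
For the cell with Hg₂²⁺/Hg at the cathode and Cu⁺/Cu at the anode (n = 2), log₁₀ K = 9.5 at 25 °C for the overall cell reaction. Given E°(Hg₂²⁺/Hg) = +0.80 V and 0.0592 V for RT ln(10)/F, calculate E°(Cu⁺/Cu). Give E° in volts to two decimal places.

E°cell = (0.0592/n)·log K = (0.0592/2)(9.5) = +0.281 V.
Since Hg₂²⁺/Hg is the cathode and Cu⁺/Cu the anode, E°cell = E°(Hg₂²⁺/Hg) − E°(Cu⁺/Cu).
So E°(Cu⁺/Cu) = E°(Hg₂²⁺/Hg) − E°cell = (+0.80) − (+0.281) = +0.52 V.

+0.52 V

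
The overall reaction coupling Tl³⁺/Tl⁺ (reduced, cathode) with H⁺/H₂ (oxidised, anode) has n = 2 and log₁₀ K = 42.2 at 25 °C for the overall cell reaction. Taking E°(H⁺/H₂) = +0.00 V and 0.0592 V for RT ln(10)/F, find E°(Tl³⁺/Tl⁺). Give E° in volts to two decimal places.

+1.25 V

E°cell = (0.0592/n)·log K = (0.0592/2)(42.2) = +1.249 V.
Since Tl³⁺/Tl⁺ is the cathode and H⁺/H₂ the anode, E°cell = E°(Tl³⁺/Tl⁺) − E°(H⁺/H₂).
So E°(Tl³⁺/Tl⁺) = E°cell + E°(H⁺/H₂) = +1.249 + (+0.00) = +1.25 V.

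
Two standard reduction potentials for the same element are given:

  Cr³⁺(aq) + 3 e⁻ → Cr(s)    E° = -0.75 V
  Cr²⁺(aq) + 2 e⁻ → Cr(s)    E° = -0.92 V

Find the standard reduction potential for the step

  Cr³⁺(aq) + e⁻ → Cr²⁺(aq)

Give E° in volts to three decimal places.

-0.410 V

Sequential free energies add, so n₃E°₃ = n₁E°₁ + n₂E°₂.
With n₃ = 3, and the known step contributing 2×(-0.92) V, the unknown satisfies 1·E° = 3×(-0.75) − 2×(-0.92) = -0.410.
E° = -0.410 / 1 = -0.410 V.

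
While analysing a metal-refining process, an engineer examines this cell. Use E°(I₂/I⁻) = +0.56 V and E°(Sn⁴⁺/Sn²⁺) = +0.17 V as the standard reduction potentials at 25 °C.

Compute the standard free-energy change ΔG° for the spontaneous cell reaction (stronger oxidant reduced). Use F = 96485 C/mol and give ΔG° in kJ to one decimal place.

I₂/I⁻ (E° = +0.56 V) is the cathode; Sn⁴⁺/Sn²⁺ (E° = +0.17 V) is the anode, so E°cell = +0.39 V.
Balancing electrons gives n = 2 (lcm of 2 and 2).
ΔG° = −nFE° = −(2)(96485)(+0.39) = -75,258 J = -75.3 kJ.

-75.3 kJ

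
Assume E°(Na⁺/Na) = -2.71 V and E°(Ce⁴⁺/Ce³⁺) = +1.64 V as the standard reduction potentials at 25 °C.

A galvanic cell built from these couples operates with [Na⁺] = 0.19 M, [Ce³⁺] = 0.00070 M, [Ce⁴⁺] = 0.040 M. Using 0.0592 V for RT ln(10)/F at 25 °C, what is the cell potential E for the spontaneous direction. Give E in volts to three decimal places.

Ce⁴⁺/Ce³⁺ is the cathode (higher E°), Na⁺/Na the anode: E°cell = +1.64 − (-2.71) = +4.35 V, n = 1.
Overall: Ce⁴⁺(aq) + Na(s) → Ce³⁺(aq) + Na⁺(aq)
Q = [Ce³⁺]·[Na⁺] / ([Ce⁴⁺]); log Q = -2.478.
E = E° − (0.0592/n) log Q = +4.35 − (0.0592/1)(-2.478) = +4.497 V.

+4.497 V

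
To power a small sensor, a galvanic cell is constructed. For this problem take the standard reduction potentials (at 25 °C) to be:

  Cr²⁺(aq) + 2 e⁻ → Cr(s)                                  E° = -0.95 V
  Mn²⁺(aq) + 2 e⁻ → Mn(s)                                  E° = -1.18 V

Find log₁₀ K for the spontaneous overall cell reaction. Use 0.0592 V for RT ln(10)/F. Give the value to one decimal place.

Cathode: Cr²⁺/Cr; anode: Mn²⁺/Mn. E°cell = +0.23 V, n = 2.
log K = nE°cell / 0.0592 = (2)(+0.23) / 0.0592 = 7.8.

7.8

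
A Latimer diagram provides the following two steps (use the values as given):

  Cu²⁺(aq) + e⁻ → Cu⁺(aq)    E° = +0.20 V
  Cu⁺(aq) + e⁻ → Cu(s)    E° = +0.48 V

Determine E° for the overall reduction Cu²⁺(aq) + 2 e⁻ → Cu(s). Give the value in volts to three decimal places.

+0.340 V

Since ΔG° = −nFE° is additive over sequential reductions, n₃E°₃ = n₁E°₁ + n₂E°₂.
E°₃ = (1×+0.20 + 1×+0.48) / 2 = (+0.680) / 2 = +0.340 V.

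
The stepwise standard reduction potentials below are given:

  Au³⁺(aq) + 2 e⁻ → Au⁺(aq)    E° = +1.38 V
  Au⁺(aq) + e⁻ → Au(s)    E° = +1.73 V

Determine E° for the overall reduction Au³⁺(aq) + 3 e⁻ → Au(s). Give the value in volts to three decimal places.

+1.497 V

Standard free energies of sequential steps add: ΔG°₃ = ΔG°₁ + ΔG°₂, so n₃E°₃ = n₁E°₁ + n₂E°₂.
E°₃ = (2×+1.38 + 1×+1.73) / 3 = (+4.490) / 3 = +1.497 V.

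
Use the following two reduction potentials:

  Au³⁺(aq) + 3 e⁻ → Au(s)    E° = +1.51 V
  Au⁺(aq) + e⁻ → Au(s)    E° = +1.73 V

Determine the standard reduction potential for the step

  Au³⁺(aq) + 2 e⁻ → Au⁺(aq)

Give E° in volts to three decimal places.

Sequential free energies add, so n₃E°₃ = n₁E°₁ + n₂E°₂.
With n₃ = 3, and the known step contributing 1×(+1.73) V, the unknown satisfies 2·E° = 3×(+1.51) − 1×(+1.73) = +2.800.
E° = +2.800 / 2 = +1.400 V.

+1.400 V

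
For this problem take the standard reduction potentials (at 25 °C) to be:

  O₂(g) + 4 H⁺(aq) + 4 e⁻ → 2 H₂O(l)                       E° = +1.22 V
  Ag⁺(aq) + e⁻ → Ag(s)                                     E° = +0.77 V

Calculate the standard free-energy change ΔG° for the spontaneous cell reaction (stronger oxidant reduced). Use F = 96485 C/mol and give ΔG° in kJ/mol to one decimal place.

-173.7 kJ/mol

O₂/H₂O (E° = +1.22 V) is the cathode; Ag⁺/Ag (E° = +0.77 V) is the anode, so E°cell = +0.45 V.
Balancing electrons gives n = 4 (lcm of 4 and 1).
ΔG° = −nFE° = −(4)(96485)(+0.45) = -173,673 J = -173.7 kJ/mol.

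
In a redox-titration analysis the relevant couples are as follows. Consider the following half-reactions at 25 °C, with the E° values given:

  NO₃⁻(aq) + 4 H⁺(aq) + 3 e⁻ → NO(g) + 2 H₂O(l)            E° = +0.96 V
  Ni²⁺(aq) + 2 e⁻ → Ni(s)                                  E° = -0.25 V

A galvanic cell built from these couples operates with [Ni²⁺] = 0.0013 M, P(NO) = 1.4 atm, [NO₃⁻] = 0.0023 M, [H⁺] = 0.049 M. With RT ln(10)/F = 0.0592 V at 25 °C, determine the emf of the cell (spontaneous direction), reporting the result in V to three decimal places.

+1.137 V

NO₃⁻/NO is the cathode (higher E°), Ni²⁺/Ni the anode: E°cell = +0.96 − (-0.25) = +1.21 V, n = 6.
Overall: 2 NO₃⁻(aq) + 8 H⁺(aq) + 3 Ni(s) → 2 NO(g) + 4 H₂O(l) + 3 Ni²⁺(aq)
Q = P(NO)^2·[Ni²⁺]^3 / ([NO₃⁻]^2·[H⁺]^8); log Q = 7.389.
E = E° − (0.0592/n) log Q = +1.21 − (0.0592/6)(7.389) = +1.137 V.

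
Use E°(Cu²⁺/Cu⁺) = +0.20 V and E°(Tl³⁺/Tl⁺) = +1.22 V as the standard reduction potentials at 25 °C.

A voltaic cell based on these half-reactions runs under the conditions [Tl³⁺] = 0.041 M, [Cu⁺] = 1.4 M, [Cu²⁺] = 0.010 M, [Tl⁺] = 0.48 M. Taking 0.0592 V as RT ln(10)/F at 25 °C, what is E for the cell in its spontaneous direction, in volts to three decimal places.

+1.115 V

Tl³⁺/Tl⁺ is the cathode (higher E°), Cu²⁺/Cu⁺ the anode: E°cell = +1.22 − (+0.20) = +1.02 V, n = 2.
Overall: Tl³⁺(aq) + 2 Cu⁺(aq) → Tl⁺(aq) + 2 Cu²⁺(aq)
Q = [Tl⁺]·[Cu²⁺]^2 / ([Tl³⁺]·[Cu⁺]^2); log Q = -3.224.
E = E° − (0.0592/n) log Q = +1.02 − (0.0592/2)(-3.224) = +1.115 V.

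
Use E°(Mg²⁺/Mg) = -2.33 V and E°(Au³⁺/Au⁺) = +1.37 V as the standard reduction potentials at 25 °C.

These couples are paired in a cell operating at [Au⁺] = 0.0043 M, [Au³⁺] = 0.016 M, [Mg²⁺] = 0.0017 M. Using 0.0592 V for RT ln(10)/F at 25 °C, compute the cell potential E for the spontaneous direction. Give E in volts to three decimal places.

+3.799 V

Au³⁺/Au⁺ is the cathode (higher E°), Mg²⁺/Mg the anode: E°cell = +1.37 − (-2.33) = +3.70 V, n = 2.
Overall: Au³⁺(aq) + Mg(s) → Au⁺(aq) + Mg²⁺(aq)
Q = [Au⁺]·[Mg²⁺] / ([Au³⁺]); log Q = -3.340.
E = E° − (0.0592/n) log Q = +3.70 − (0.0592/2)(-3.340) = +3.799 V.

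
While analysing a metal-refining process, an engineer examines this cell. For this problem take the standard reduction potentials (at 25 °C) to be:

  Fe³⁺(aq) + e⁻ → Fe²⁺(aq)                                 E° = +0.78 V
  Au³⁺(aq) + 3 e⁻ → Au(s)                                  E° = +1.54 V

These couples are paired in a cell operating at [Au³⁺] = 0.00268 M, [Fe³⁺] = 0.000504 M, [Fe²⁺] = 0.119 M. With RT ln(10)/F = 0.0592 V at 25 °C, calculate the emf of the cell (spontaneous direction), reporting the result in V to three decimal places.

Au³⁺/Au is the cathode (higher E°), Fe³⁺/Fe²⁺ the anode: E°cell = +1.54 − (+0.78) = +0.76 V, n = 3.
Overall: Au³⁺(aq) + 3 Fe²⁺(aq) → Au(s) + 3 Fe³⁺(aq)
Q = [Fe³⁺]^3 / ([Au³⁺]·[Fe²⁺]^3); log Q = -4.547.
E = E° − (0.0592/n) log Q = +0.76 − (0.0592/3)(-4.547) = +0.850 V.

+0.850 V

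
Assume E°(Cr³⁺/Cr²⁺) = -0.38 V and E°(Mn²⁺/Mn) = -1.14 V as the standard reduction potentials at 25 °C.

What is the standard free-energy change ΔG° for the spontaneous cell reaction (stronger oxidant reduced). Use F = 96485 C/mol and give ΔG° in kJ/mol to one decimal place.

Cr³⁺/Cr²⁺ (E° = -0.38 V) is the cathode; Mn²⁺/Mn (E° = -1.14 V) is the anode, so E°cell = +0.76 V.
Balancing electrons gives n = 2 (lcm of 1 and 2).
ΔG° = −nFE° = −(2)(96485)(+0.76) = -146,657 J = -146.7 kJ/mol.

-146.7 kJ/mol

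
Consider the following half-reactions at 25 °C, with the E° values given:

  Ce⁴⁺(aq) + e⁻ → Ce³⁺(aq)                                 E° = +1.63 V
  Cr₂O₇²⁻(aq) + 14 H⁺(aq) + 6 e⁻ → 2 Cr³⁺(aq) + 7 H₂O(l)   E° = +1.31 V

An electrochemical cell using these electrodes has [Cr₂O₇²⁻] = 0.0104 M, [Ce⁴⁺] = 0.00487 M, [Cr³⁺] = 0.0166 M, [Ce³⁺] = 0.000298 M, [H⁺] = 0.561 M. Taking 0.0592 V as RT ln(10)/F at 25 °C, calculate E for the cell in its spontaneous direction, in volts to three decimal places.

+0.411 V

Ce⁴⁺/Ce³⁺ is the cathode (higher E°), Cr₂O₇²⁻/Cr³⁺ the anode: E°cell = +1.63 − (+1.31) = +0.32 V, n = 6.
Overall: 6 Ce⁴⁺(aq) + 2 Cr³⁺(aq) + 7 H₂O(l) → 6 Ce³⁺(aq) + Cr₂O₇²⁻(aq) + 14 H⁺(aq)
Q = [Ce³⁺]^6·[Cr₂O₇²⁻]·[H⁺]^14 / ([Ce⁴⁺]^6·[Cr³⁺]^2); log Q = -9.218.
E = E° − (0.0592/n) log Q = +0.32 − (0.0592/6)(-9.218) = +0.411 V.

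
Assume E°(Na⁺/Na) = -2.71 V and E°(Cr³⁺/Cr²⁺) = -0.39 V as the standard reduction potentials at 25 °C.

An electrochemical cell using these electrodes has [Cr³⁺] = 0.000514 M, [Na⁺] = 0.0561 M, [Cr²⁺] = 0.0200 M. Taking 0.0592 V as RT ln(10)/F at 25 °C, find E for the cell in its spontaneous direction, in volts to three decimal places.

Cr³⁺/Cr²⁺ is the cathode (higher E°), Na⁺/Na the anode: E°cell = -0.39 − (-2.71) = +2.32 V, n = 1.
Overall: Cr³⁺(aq) + Na(s) → Cr²⁺(aq) + Na⁺(aq)
Q = [Cr²⁺]·[Na⁺] / ([Cr³⁺]); log Q = 0.339.
E = E° − (0.0592/n) log Q = +2.32 − (0.0592/1)(0.339) = +2.300 V.

+2.300 V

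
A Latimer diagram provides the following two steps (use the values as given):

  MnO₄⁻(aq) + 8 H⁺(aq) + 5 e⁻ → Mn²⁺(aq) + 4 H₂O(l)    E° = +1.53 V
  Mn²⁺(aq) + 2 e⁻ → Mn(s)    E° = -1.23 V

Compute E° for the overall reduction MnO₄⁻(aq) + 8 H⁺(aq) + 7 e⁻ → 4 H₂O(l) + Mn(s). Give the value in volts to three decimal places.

Standard free energies of sequential steps add: ΔG°₃ = ΔG°₁ + ΔG°₂, so n₃E°₃ = n₁E°₁ + n₂E°₂.
E°₃ = (5×+1.53 + 2×-1.23) / 7 = (+5.190) / 7 = +0.741 V.

+0.741 V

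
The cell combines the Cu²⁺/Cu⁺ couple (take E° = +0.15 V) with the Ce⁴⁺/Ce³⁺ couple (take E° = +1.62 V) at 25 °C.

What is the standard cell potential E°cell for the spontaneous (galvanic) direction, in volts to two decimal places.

The Ce⁴⁺/Ce³⁺ couple has the higher reduction potential, so it is the cathode; Cu²⁺/Cu⁺ is oxidised at the anode.
E°cell = E°(cathode) − E°(anode) = (+1.62) − (+0.15) = +1.47 V.

+1.47 V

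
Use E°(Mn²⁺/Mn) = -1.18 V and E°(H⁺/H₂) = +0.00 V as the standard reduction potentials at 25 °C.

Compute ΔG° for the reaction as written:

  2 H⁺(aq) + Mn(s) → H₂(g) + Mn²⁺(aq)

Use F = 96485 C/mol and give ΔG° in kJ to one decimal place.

As written, H⁺/H₂ is reduced (cathode) and Mn²⁺/Mn is oxidised (anode), so E°cell = (+0.00) − (-1.18) = +1.18 V.
Balancing electrons gives n = 2.
ΔG° = −nFE° = −(2)(96485)(+1.18) = -227,705 J = -227.7 kJ.

-227.7 kJ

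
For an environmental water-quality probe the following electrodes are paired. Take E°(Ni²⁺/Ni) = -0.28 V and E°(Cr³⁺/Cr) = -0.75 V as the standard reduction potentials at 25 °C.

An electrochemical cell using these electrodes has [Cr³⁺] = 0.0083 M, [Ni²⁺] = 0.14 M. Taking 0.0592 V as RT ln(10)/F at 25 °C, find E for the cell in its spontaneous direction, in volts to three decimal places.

Ni²⁺/Ni is the cathode (higher E°), Cr³⁺/Cr the anode: E°cell = -0.28 − (-0.75) = +0.47 V, n = 6.
Overall: 3 Ni²⁺(aq) + 2 Cr(s) → 3 Ni(s) + 2 Cr³⁺(aq)
Q = [Cr³⁺]^2 / ([Ni²⁺]^3); log Q = -1.600.
E = E° − (0.0592/n) log Q = +0.47 − (0.0592/6)(-1.600) = +0.486 V.

+0.486 V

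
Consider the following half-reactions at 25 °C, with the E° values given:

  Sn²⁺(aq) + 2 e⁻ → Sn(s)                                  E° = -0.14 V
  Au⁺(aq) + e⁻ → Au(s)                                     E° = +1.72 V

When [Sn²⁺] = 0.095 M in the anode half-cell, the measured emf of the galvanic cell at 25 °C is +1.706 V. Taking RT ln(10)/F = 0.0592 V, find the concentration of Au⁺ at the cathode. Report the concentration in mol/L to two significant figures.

Au⁺/Au is the cathode, Sn²⁺/Sn the anode: E°cell = +1.86 V, n = 2.
Overall reaction: 2 Au⁺(aq) + Sn(s) → 2 Au(s) + Sn²⁺(aq); Q = [Sn²⁺]^1/[Au⁺]^2.
From E = E° − (0.0592/n) log Q: log Q = (E° − E)·n/0.0592 = (+1.86 − (+1.706))·2/0.0592 = 5.2027.
So 2·log[Au⁺] = 1·log(0.095) − log Q = -1.0223 − (5.2027) = -6.2250; log[Au⁺] = -6.2250 / 2 = -3.1125; [Au⁺] = 10^(-3.1125) ≈ 0.00077 M.

0.00077 M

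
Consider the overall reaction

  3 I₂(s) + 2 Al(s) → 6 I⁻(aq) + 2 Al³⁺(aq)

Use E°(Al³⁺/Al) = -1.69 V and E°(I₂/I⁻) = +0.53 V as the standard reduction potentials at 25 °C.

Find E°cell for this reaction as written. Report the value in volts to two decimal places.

+2.22 V

The I₂/I⁻ couple has the higher reduction potential, so it is the cathode; Al³⁺/Al is oxidised at the anode.
E°cell = E°(cathode) − E°(anode) = (+0.53) − (-1.69) = +2.22 V.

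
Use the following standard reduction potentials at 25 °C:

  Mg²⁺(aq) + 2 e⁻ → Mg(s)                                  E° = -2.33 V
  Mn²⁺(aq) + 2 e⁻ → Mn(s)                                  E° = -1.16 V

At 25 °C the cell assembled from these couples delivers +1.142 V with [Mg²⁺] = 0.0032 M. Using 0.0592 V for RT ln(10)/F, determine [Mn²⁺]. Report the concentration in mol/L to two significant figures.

Mn²⁺/Mn is the cathode, Mg²⁺/Mg the anode: E°cell = +1.17 V, n = 2.
Overall reaction: Mn²⁺(aq) + Mg(s) → Mn(s) + Mg²⁺(aq); Q = [Mg²⁺]^1/[Mn²⁺]^1.
From E = E° − (0.0592/n) log Q: log Q = (E° − E)·n/0.0592 = (+1.17 − (+1.142))·2/0.0592 = 0.9459.
So 1·log[Mn²⁺] = 1·log(0.0032) − log Q = -2.4949 − (0.9459) = -3.4408; [Mn²⁺] = 10^(-3.4408) ≈ 0.00036 M.

0.00036 M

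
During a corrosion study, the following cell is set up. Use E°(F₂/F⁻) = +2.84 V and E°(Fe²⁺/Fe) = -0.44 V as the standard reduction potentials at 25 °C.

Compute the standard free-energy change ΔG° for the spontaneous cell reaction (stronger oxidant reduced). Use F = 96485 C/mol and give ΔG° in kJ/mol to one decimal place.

-632.9 kJ/mol

F₂/F⁻ (E° = +2.84 V) is the cathode; Fe²⁺/Fe (E° = -0.44 V) is the anode, so E°cell = +3.28 V.
Balancing electrons gives n = 2 (lcm of 2 and 2).
ΔG° = −nFE° = −(2)(96485)(+3.28) = -632,942 J = -632.9 kJ/mol.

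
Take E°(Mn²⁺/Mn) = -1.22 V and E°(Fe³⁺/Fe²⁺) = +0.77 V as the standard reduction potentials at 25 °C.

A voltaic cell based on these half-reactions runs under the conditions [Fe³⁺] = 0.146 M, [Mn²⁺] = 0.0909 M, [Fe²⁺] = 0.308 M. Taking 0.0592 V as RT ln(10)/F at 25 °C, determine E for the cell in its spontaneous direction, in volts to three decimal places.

+2.002 V

Fe³⁺/Fe²⁺ is the cathode (higher E°), Mn²⁺/Mn the anode: E°cell = +0.77 − (-1.22) = +1.99 V, n = 2.
Overall: 2 Fe³⁺(aq) + Mn(s) → 2 Fe²⁺(aq) + Mn²⁺(aq)
Q = [Fe²⁺]^2·[Mn²⁺] / ([Fe³⁺]^2); log Q = -0.393.
E = E° − (0.0592/n) log Q = +1.99 − (0.0592/2)(-0.393) = +2.002 V.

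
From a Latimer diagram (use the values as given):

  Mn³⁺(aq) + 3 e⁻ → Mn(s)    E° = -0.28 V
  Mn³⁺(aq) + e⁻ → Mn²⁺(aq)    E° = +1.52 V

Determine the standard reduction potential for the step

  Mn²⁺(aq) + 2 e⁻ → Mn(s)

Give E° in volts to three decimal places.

Sequential free energies add, so n₃E°₃ = n₁E°₁ + n₂E°₂.
With n₃ = 3, and the known step contributing 1×(+1.52) V, the unknown satisfies 2·E° = 3×(-0.28) − 1×(+1.52) = -2.360.
E° = -2.360 / 2 = -1.180 V.

-1.180 V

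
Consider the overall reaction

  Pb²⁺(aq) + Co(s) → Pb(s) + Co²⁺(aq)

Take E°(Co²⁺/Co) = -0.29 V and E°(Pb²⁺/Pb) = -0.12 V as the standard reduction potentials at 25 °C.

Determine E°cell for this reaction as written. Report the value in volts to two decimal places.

+0.17 V

The Pb²⁺/Pb couple has the higher reduction potential, so it is the cathode; Co²⁺/Co is oxidised at the anode.
E°cell = E°(cathode) − E°(anode) = (-0.12) − (-0.29) = +0.17 V.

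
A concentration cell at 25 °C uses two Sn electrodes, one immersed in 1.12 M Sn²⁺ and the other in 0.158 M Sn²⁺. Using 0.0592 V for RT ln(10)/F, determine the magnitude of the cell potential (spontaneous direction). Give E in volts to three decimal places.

+0.025 V

For a concentration cell E°cell = 0. The 1.12 M side is the cathode (reduction is favoured where [Sn²⁺] is higher).
With n = 2, E = −(0.0592/2) log([Sn²⁺]ₐₙ/[Sn²⁺]꜀ₐₜ) = −(0.0592/2) log(0.158/1.12) = −(0.0592/2)(-0.851) = +0.025 V.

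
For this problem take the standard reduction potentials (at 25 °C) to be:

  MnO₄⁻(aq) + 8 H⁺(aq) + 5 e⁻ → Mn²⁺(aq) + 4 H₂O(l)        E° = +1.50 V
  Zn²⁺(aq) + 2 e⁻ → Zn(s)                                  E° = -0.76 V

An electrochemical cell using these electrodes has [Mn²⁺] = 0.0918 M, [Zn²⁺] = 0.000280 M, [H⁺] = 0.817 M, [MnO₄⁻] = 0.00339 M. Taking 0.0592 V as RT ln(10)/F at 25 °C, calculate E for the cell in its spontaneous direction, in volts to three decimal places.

MnO₄⁻/Mn²⁺ is the cathode (higher E°), Zn²⁺/Zn the anode: E°cell = +1.50 − (-0.76) = +2.26 V, n = 10.
Overall: 2 MnO₄⁻(aq) + 16 H⁺(aq) + 5 Zn(s) → 2 Mn²⁺(aq) + 8 H₂O(l) + 5 Zn²⁺(aq)
Q = [Mn²⁺]^2·[Zn²⁺]^5 / ([MnO₄⁻]^2·[H⁺]^16); log Q = -13.494.
E = E° − (0.0592/n) log Q = +2.26 − (0.0592/10)(-13.494) = +2.340 V.

+2.340 V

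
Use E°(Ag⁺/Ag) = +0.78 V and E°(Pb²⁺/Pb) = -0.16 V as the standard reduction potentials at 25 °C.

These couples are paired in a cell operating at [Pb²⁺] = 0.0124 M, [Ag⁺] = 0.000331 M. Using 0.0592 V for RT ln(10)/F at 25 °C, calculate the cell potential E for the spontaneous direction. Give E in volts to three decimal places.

Ag⁺/Ag is the cathode (higher E°), Pb²⁺/Pb the anode: E°cell = +0.78 − (-0.16) = +0.94 V, n = 2.
Overall: 2 Ag⁺(aq) + Pb(s) → 2 Ag(s) + Pb²⁺(aq)
Q = [Pb²⁺] / ([Ag⁺]^2); log Q = 5.054.
E = E° − (0.0592/n) log Q = +0.94 − (0.0592/2)(5.054) = +0.790 V.

+0.790 V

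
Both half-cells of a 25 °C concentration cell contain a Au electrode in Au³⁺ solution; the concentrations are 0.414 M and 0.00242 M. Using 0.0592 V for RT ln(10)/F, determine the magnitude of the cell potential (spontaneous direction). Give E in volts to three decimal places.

+0.044 V

For a concentration cell E°cell = 0. The 0.414 M side is the cathode (reduction is favoured where [Au³⁺] is higher).
With n = 3, E = −(0.0592/3) log([Au³⁺]ₐₙ/[Au³⁺]꜀ₐₜ) = −(0.0592/3) log(0.00242/0.414) = −(0.0592/3)(-2.233) = +0.044 V.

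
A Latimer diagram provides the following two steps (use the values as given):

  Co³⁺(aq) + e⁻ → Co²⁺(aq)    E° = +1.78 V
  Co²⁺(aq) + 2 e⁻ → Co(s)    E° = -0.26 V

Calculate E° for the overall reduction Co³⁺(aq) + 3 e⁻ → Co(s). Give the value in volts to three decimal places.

+0.420 V

Since ΔG° = −nFE° is additive over sequential reductions, n₃E°₃ = n₁E°₁ + n₂E°₂.
E°₃ = (1×+1.78 + 2×-0.26) / 3 = (+1.260) / 3 = +0.420 V.
Simply averaging or adding the two E° values would be wrong; the electron-weighted sum is required.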